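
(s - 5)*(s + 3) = s^2 - 2*s - 15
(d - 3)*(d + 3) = d^2 - 9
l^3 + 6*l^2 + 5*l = l*(l + 1)*(l + 5)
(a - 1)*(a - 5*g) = a^2 - 5*a*g - a + 5*g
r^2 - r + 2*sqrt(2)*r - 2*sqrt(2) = (r - 1)*(r + 2*sqrt(2))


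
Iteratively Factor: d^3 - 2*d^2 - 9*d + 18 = (d + 3)*(d^2 - 5*d + 6) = (d - 3)*(d + 3)*(d - 2)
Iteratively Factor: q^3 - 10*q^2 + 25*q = (q)*(q^2 - 10*q + 25) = q*(q - 5)*(q - 5)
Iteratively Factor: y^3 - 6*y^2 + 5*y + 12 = (y - 4)*(y^2 - 2*y - 3) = (y - 4)*(y - 3)*(y + 1)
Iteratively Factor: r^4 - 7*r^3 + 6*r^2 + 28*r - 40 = (r - 2)*(r^3 - 5*r^2 - 4*r + 20) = (r - 5)*(r - 2)*(r^2 - 4) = (r - 5)*(r - 2)^2*(r + 2)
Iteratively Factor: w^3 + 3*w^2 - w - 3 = (w + 1)*(w^2 + 2*w - 3) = (w - 1)*(w + 1)*(w + 3)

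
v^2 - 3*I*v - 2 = (v - 2*I)*(v - I)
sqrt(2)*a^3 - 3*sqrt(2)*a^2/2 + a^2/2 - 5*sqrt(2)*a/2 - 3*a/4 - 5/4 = (a - 5/2)*(a + 1)*(sqrt(2)*a + 1/2)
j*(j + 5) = j^2 + 5*j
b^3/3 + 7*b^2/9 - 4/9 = (b/3 + 1/3)*(b - 2/3)*(b + 2)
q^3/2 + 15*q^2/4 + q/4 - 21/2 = (q/2 + 1)*(q - 3/2)*(q + 7)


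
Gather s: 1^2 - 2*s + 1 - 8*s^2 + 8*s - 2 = -8*s^2 + 6*s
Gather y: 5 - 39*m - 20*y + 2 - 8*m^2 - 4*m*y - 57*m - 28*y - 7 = -8*m^2 - 96*m + y*(-4*m - 48)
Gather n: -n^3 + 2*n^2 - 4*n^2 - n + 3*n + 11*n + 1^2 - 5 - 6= -n^3 - 2*n^2 + 13*n - 10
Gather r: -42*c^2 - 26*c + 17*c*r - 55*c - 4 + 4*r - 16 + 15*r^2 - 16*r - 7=-42*c^2 - 81*c + 15*r^2 + r*(17*c - 12) - 27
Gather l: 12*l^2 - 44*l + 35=12*l^2 - 44*l + 35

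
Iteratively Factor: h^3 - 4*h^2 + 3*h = (h - 1)*(h^2 - 3*h) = h*(h - 1)*(h - 3)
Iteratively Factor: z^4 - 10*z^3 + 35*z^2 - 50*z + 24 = (z - 4)*(z^3 - 6*z^2 + 11*z - 6) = (z - 4)*(z - 1)*(z^2 - 5*z + 6) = (z - 4)*(z - 2)*(z - 1)*(z - 3)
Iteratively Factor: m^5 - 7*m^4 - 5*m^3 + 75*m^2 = (m - 5)*(m^4 - 2*m^3 - 15*m^2) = m*(m - 5)*(m^3 - 2*m^2 - 15*m) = m^2*(m - 5)*(m^2 - 2*m - 15) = m^2*(m - 5)^2*(m + 3)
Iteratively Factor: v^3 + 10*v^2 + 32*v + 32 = (v + 4)*(v^2 + 6*v + 8) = (v + 2)*(v + 4)*(v + 4)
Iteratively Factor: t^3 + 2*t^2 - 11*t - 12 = (t - 3)*(t^2 + 5*t + 4) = (t - 3)*(t + 1)*(t + 4)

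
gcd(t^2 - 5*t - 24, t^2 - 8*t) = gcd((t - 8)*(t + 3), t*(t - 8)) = t - 8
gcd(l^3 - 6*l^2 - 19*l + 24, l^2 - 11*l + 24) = l - 8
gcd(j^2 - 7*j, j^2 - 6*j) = j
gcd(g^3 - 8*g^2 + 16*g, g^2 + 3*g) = g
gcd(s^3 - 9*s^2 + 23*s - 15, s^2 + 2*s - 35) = s - 5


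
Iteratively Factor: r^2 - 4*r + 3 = (r - 1)*(r - 3)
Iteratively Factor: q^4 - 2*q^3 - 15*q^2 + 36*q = (q)*(q^3 - 2*q^2 - 15*q + 36) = q*(q - 3)*(q^2 + q - 12) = q*(q - 3)*(q + 4)*(q - 3)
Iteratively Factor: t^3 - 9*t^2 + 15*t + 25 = (t - 5)*(t^2 - 4*t - 5) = (t - 5)*(t + 1)*(t - 5)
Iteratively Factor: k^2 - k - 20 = (k + 4)*(k - 5)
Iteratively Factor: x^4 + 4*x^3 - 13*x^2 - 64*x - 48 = (x + 3)*(x^3 + x^2 - 16*x - 16) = (x - 4)*(x + 3)*(x^2 + 5*x + 4) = (x - 4)*(x + 1)*(x + 3)*(x + 4)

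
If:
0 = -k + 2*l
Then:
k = 2*l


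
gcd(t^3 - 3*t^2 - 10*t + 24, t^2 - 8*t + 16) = t - 4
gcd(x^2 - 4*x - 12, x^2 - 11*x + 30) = x - 6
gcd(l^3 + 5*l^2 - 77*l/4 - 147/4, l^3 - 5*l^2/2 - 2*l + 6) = l + 3/2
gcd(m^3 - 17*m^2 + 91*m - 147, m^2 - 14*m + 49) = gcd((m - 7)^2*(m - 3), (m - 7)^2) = m^2 - 14*m + 49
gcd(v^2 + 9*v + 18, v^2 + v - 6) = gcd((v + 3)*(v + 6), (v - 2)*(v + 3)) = v + 3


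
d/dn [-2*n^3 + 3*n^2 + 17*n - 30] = -6*n^2 + 6*n + 17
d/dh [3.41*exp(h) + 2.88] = 3.41*exp(h)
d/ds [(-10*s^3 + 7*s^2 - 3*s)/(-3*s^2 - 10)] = (30*s^4 + 291*s^2 - 140*s + 30)/(9*s^4 + 60*s^2 + 100)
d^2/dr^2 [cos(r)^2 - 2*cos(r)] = 2*cos(r) - 2*cos(2*r)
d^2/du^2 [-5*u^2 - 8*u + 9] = -10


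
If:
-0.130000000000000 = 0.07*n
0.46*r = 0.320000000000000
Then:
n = -1.86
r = 0.70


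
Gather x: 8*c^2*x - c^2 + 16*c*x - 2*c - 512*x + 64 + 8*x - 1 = -c^2 - 2*c + x*(8*c^2 + 16*c - 504) + 63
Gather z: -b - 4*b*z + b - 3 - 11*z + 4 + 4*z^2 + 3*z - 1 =4*z^2 + z*(-4*b - 8)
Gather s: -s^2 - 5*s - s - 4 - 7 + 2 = -s^2 - 6*s - 9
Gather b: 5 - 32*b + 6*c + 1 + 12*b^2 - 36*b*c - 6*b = 12*b^2 + b*(-36*c - 38) + 6*c + 6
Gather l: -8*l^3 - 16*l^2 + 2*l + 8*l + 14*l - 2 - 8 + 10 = -8*l^3 - 16*l^2 + 24*l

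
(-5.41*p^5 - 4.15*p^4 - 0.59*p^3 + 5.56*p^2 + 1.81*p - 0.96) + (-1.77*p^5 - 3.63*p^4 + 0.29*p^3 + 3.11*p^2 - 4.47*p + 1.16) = -7.18*p^5 - 7.78*p^4 - 0.3*p^3 + 8.67*p^2 - 2.66*p + 0.2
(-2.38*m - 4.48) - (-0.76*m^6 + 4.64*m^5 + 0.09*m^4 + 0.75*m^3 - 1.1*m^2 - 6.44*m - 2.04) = 0.76*m^6 - 4.64*m^5 - 0.09*m^4 - 0.75*m^3 + 1.1*m^2 + 4.06*m - 2.44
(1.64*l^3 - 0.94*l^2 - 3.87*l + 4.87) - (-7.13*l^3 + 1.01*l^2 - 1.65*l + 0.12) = 8.77*l^3 - 1.95*l^2 - 2.22*l + 4.75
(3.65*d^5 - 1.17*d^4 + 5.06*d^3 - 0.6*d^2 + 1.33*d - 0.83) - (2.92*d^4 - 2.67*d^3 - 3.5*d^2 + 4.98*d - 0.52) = 3.65*d^5 - 4.09*d^4 + 7.73*d^3 + 2.9*d^2 - 3.65*d - 0.31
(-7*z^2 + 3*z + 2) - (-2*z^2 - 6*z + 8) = -5*z^2 + 9*z - 6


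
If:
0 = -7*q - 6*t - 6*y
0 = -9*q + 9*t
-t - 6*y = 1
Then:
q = 1/12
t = 1/12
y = -13/72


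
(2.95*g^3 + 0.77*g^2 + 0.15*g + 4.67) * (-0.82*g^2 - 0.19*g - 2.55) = -2.419*g^5 - 1.1919*g^4 - 7.7918*g^3 - 5.8214*g^2 - 1.2698*g - 11.9085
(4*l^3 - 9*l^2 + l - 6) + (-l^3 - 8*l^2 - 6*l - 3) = 3*l^3 - 17*l^2 - 5*l - 9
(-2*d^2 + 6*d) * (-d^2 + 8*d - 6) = 2*d^4 - 22*d^3 + 60*d^2 - 36*d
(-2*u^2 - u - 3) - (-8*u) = -2*u^2 + 7*u - 3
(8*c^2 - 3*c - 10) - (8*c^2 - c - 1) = -2*c - 9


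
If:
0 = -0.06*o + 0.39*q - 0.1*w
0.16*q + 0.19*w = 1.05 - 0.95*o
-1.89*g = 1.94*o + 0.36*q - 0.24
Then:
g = 0.201420121967346*w - 1.01043585021486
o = 1.07734806629834 - 0.237042883451723*w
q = 0.219942120494607*w + 0.165745856353591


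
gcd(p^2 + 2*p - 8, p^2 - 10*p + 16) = p - 2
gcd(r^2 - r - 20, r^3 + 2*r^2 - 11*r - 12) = r + 4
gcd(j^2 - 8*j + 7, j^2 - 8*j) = 1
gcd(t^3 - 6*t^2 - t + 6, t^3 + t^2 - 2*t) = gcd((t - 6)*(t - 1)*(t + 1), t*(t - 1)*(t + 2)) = t - 1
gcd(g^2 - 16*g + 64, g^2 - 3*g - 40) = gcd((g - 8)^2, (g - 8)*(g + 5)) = g - 8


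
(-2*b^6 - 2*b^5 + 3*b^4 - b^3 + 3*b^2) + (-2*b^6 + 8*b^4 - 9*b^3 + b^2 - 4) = -4*b^6 - 2*b^5 + 11*b^4 - 10*b^3 + 4*b^2 - 4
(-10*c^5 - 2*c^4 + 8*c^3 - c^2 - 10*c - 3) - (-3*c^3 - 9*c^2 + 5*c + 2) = -10*c^5 - 2*c^4 + 11*c^3 + 8*c^2 - 15*c - 5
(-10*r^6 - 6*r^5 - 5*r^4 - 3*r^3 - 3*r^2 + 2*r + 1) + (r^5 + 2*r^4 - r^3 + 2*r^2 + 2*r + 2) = -10*r^6 - 5*r^5 - 3*r^4 - 4*r^3 - r^2 + 4*r + 3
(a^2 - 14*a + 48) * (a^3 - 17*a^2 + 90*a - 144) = a^5 - 31*a^4 + 376*a^3 - 2220*a^2 + 6336*a - 6912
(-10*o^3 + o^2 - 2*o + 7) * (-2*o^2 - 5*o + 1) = 20*o^5 + 48*o^4 - 11*o^3 - 3*o^2 - 37*o + 7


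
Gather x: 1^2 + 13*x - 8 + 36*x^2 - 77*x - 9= 36*x^2 - 64*x - 16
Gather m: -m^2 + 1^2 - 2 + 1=-m^2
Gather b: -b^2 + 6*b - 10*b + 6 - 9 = -b^2 - 4*b - 3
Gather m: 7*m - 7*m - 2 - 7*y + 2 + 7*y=0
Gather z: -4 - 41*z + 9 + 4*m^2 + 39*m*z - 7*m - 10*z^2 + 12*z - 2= 4*m^2 - 7*m - 10*z^2 + z*(39*m - 29) + 3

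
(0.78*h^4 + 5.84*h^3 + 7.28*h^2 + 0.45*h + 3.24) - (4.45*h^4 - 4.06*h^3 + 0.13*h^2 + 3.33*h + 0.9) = -3.67*h^4 + 9.9*h^3 + 7.15*h^2 - 2.88*h + 2.34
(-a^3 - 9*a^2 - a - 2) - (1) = -a^3 - 9*a^2 - a - 3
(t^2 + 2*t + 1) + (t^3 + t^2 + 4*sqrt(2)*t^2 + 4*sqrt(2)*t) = t^3 + 2*t^2 + 4*sqrt(2)*t^2 + 2*t + 4*sqrt(2)*t + 1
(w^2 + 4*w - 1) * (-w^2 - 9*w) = -w^4 - 13*w^3 - 35*w^2 + 9*w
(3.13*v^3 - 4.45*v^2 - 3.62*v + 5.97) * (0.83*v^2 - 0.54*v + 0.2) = 2.5979*v^5 - 5.3837*v^4 + 0.0244000000000004*v^3 + 6.0199*v^2 - 3.9478*v + 1.194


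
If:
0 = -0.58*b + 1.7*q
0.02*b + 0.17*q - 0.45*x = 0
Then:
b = 5.76923076923077*x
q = 1.9683257918552*x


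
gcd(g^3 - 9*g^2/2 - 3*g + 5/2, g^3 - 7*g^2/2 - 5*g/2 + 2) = g^2 + g/2 - 1/2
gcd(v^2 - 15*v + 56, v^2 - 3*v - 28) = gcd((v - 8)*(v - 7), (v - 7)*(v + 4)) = v - 7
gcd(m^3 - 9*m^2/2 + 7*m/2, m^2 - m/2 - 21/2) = m - 7/2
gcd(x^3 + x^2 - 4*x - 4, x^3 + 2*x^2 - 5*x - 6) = x^2 - x - 2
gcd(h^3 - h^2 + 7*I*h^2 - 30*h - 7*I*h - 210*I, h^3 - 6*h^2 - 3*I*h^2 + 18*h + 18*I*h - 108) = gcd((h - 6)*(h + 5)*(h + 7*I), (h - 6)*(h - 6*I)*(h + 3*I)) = h - 6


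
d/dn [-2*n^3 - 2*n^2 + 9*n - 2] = -6*n^2 - 4*n + 9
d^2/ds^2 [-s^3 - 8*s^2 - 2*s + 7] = -6*s - 16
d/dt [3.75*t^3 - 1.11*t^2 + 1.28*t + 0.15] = 11.25*t^2 - 2.22*t + 1.28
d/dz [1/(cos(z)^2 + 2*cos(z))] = 2*(sin(z)/cos(z)^2 + tan(z))/(cos(z) + 2)^2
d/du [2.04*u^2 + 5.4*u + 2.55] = 4.08*u + 5.4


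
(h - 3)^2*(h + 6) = h^3 - 27*h + 54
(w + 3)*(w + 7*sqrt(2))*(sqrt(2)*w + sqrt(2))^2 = 2*w^4 + 10*w^3 + 14*sqrt(2)*w^3 + 14*w^2 + 70*sqrt(2)*w^2 + 6*w + 98*sqrt(2)*w + 42*sqrt(2)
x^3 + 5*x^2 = x^2*(x + 5)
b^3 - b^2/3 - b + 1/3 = (b - 1)*(b - 1/3)*(b + 1)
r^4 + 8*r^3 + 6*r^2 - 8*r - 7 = (r - 1)*(r + 1)^2*(r + 7)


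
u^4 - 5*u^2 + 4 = (u - 2)*(u - 1)*(u + 1)*(u + 2)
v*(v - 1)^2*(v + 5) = v^4 + 3*v^3 - 9*v^2 + 5*v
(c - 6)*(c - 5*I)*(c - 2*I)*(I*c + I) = I*c^4 + 7*c^3 - 5*I*c^3 - 35*c^2 - 16*I*c^2 - 42*c + 50*I*c + 60*I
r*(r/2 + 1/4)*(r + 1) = r^3/2 + 3*r^2/4 + r/4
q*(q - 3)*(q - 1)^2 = q^4 - 5*q^3 + 7*q^2 - 3*q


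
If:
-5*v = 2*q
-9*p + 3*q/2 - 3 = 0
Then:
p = -5*v/12 - 1/3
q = -5*v/2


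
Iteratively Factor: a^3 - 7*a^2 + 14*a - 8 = (a - 1)*(a^2 - 6*a + 8) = (a - 2)*(a - 1)*(a - 4)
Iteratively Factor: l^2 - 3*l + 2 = (l - 1)*(l - 2)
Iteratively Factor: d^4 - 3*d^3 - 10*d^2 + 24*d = (d)*(d^3 - 3*d^2 - 10*d + 24) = d*(d - 4)*(d^2 + d - 6) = d*(d - 4)*(d + 3)*(d - 2)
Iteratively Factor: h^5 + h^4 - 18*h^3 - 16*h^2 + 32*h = (h - 1)*(h^4 + 2*h^3 - 16*h^2 - 32*h) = (h - 4)*(h - 1)*(h^3 + 6*h^2 + 8*h) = (h - 4)*(h - 1)*(h + 2)*(h^2 + 4*h) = (h - 4)*(h - 1)*(h + 2)*(h + 4)*(h)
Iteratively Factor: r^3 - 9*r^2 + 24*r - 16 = (r - 4)*(r^2 - 5*r + 4) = (r - 4)*(r - 1)*(r - 4)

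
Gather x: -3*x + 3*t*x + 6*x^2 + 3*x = 3*t*x + 6*x^2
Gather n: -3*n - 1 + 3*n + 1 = 0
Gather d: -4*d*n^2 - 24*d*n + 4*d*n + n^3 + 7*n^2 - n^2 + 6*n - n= d*(-4*n^2 - 20*n) + n^3 + 6*n^2 + 5*n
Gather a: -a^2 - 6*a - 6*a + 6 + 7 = -a^2 - 12*a + 13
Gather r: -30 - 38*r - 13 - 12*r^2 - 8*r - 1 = -12*r^2 - 46*r - 44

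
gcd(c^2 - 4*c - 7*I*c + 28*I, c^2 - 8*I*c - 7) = c - 7*I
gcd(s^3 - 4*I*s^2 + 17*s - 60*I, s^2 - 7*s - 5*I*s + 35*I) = s - 5*I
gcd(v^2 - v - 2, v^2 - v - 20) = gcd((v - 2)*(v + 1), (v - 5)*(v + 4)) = 1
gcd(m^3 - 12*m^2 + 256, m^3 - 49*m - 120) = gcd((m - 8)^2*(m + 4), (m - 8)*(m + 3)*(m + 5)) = m - 8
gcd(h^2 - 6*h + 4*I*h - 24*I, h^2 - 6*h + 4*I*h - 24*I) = h^2 + h*(-6 + 4*I) - 24*I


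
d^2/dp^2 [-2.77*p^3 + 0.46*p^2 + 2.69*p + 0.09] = 0.92 - 16.62*p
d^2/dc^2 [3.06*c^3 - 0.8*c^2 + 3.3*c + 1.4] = 18.36*c - 1.6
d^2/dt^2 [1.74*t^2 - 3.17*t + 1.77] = 3.48000000000000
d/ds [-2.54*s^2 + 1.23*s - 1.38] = 1.23 - 5.08*s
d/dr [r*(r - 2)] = 2*r - 2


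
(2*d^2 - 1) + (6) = 2*d^2 + 5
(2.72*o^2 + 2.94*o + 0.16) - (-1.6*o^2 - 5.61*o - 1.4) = 4.32*o^2 + 8.55*o + 1.56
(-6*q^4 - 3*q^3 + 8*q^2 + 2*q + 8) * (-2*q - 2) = 12*q^5 + 18*q^4 - 10*q^3 - 20*q^2 - 20*q - 16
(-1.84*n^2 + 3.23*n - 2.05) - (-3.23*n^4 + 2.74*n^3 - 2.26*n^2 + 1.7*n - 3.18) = 3.23*n^4 - 2.74*n^3 + 0.42*n^2 + 1.53*n + 1.13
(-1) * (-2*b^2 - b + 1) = 2*b^2 + b - 1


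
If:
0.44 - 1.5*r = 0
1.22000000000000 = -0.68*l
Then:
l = -1.79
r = 0.29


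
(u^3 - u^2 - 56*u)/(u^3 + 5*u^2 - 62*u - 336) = u/(u + 6)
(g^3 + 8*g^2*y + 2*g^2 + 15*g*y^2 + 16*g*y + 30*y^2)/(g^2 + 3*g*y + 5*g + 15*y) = (g^2 + 5*g*y + 2*g + 10*y)/(g + 5)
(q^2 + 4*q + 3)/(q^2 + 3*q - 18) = (q^2 + 4*q + 3)/(q^2 + 3*q - 18)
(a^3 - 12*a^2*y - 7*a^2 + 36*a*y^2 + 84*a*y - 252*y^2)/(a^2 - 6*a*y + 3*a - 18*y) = (a^2 - 6*a*y - 7*a + 42*y)/(a + 3)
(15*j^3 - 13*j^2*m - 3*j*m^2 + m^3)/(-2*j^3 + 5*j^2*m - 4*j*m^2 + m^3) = (-15*j^2 - 2*j*m + m^2)/(2*j^2 - 3*j*m + m^2)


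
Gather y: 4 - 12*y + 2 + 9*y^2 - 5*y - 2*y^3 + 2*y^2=-2*y^3 + 11*y^2 - 17*y + 6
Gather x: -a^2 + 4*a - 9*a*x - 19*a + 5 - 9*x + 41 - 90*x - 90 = -a^2 - 15*a + x*(-9*a - 99) - 44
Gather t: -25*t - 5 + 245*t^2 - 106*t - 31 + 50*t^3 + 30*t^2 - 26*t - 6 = 50*t^3 + 275*t^2 - 157*t - 42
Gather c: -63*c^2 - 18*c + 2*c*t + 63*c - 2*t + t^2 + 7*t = -63*c^2 + c*(2*t + 45) + t^2 + 5*t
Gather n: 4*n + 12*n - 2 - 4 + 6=16*n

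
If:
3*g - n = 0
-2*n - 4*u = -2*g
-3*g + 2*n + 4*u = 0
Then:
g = 0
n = 0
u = 0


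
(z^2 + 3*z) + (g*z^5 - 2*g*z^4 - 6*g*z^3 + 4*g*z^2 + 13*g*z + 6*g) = g*z^5 - 2*g*z^4 - 6*g*z^3 + 4*g*z^2 + 13*g*z + 6*g + z^2 + 3*z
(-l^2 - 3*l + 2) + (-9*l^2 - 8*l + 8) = -10*l^2 - 11*l + 10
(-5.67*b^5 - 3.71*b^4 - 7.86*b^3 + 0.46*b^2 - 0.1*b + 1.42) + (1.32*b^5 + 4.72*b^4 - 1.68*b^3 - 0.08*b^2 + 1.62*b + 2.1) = -4.35*b^5 + 1.01*b^4 - 9.54*b^3 + 0.38*b^2 + 1.52*b + 3.52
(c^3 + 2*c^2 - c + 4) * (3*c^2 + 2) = 3*c^5 + 6*c^4 - c^3 + 16*c^2 - 2*c + 8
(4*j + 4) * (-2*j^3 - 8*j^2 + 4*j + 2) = -8*j^4 - 40*j^3 - 16*j^2 + 24*j + 8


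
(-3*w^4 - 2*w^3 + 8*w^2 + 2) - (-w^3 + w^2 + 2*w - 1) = -3*w^4 - w^3 + 7*w^2 - 2*w + 3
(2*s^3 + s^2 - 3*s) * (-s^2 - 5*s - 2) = -2*s^5 - 11*s^4 - 6*s^3 + 13*s^2 + 6*s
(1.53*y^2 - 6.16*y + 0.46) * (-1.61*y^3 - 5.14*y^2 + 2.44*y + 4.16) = -2.4633*y^5 + 2.0534*y^4 + 34.655*y^3 - 11.03*y^2 - 24.5032*y + 1.9136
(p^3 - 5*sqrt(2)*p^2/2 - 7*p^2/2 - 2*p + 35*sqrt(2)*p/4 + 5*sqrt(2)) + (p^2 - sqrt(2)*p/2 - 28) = p^3 - 5*sqrt(2)*p^2/2 - 5*p^2/2 - 2*p + 33*sqrt(2)*p/4 - 28 + 5*sqrt(2)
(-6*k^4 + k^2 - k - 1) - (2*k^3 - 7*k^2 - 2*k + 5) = -6*k^4 - 2*k^3 + 8*k^2 + k - 6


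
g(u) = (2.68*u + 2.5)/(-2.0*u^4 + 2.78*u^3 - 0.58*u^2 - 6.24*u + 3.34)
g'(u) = (2.68*u + 2.5)*(8.0*u^3 - 8.34*u^2 + 1.16*u + 6.24)/(-2.0*u^4 + 2.78*u^3 - 0.58*u^2 - 6.24*u + 3.34)^2 + 2.68/(-2.0*u^4 + 2.78*u^3 - 0.58*u^2 - 6.24*u + 3.34)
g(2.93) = -0.11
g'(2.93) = 0.12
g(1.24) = -1.23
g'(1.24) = 2.08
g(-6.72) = 0.00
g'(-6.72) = 0.00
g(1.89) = -0.44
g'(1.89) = 0.67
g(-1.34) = 0.44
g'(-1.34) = 4.17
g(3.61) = -0.05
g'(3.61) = 0.05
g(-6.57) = 0.00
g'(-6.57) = 0.00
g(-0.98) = -0.03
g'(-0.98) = 0.67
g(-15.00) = 0.00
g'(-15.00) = 0.00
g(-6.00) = 0.00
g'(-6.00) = 0.00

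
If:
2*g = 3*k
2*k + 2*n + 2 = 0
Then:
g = -3*n/2 - 3/2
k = -n - 1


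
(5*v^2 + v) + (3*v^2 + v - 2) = 8*v^2 + 2*v - 2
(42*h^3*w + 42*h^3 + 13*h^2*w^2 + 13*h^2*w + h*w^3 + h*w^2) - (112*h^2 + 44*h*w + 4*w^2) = 42*h^3*w + 42*h^3 + 13*h^2*w^2 + 13*h^2*w - 112*h^2 + h*w^3 + h*w^2 - 44*h*w - 4*w^2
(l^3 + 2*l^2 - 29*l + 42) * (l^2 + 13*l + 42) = l^5 + 15*l^4 + 39*l^3 - 251*l^2 - 672*l + 1764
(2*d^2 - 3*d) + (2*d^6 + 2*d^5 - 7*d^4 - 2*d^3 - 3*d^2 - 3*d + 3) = 2*d^6 + 2*d^5 - 7*d^4 - 2*d^3 - d^2 - 6*d + 3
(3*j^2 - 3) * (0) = 0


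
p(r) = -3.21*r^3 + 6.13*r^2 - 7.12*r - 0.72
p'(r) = -9.63*r^2 + 12.26*r - 7.12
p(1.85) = -13.24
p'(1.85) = -17.40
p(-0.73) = 8.99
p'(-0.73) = -21.20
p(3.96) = -132.13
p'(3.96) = -109.58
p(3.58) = -94.93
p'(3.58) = -86.65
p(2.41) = -27.21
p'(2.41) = -33.51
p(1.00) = -4.92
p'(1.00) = -4.49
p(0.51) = -3.18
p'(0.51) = -3.37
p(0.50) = -3.15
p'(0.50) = -3.40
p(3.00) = -53.58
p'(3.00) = -57.01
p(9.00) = -1908.36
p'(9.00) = -676.81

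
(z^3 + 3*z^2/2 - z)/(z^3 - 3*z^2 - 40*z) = (-z^2 - 3*z/2 + 1)/(-z^2 + 3*z + 40)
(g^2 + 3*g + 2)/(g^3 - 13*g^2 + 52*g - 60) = (g^2 + 3*g + 2)/(g^3 - 13*g^2 + 52*g - 60)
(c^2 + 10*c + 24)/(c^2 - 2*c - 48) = (c + 4)/(c - 8)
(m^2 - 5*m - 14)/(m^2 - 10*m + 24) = (m^2 - 5*m - 14)/(m^2 - 10*m + 24)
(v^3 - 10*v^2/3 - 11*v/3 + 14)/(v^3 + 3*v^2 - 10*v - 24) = (v - 7/3)/(v + 4)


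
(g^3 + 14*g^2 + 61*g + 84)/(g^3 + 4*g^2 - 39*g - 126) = (g + 4)/(g - 6)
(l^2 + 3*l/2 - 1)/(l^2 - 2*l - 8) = (l - 1/2)/(l - 4)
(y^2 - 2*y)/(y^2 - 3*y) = (y - 2)/(y - 3)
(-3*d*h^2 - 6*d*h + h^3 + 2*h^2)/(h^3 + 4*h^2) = (-3*d*h - 6*d + h^2 + 2*h)/(h*(h + 4))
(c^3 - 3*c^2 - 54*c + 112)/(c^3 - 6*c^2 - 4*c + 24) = (c^2 - c - 56)/(c^2 - 4*c - 12)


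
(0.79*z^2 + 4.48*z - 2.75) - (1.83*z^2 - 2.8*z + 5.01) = -1.04*z^2 + 7.28*z - 7.76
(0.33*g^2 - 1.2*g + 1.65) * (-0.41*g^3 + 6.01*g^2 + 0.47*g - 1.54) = -0.1353*g^5 + 2.4753*g^4 - 7.7334*g^3 + 8.8443*g^2 + 2.6235*g - 2.541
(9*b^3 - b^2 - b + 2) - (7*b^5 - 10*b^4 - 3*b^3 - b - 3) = -7*b^5 + 10*b^4 + 12*b^3 - b^2 + 5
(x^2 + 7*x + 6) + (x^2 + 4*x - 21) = 2*x^2 + 11*x - 15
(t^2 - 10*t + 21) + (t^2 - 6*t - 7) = 2*t^2 - 16*t + 14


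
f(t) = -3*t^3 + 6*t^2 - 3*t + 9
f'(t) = -9*t^2 + 12*t - 3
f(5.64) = -355.28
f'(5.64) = -221.61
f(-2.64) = 113.94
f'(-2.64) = -97.41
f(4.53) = -160.34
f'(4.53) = -133.33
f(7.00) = -747.00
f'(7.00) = -360.00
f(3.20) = -37.46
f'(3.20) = -56.76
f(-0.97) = 20.29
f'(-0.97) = -23.11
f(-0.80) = 16.78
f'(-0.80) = -18.36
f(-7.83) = 1840.49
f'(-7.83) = -648.74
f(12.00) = -4347.00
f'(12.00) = -1155.00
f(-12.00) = 6093.00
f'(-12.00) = -1443.00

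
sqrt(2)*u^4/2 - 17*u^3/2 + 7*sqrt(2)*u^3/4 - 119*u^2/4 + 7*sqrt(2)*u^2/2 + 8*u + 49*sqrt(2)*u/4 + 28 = (u + 7/2)*(u - 8*sqrt(2))*(u - sqrt(2))*(sqrt(2)*u/2 + 1/2)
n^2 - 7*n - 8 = (n - 8)*(n + 1)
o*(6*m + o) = 6*m*o + o^2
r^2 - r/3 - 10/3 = (r - 2)*(r + 5/3)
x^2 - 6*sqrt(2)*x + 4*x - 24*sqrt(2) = (x + 4)*(x - 6*sqrt(2))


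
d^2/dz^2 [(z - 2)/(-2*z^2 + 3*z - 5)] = 2*(-(z - 2)*(4*z - 3)^2 + (6*z - 7)*(2*z^2 - 3*z + 5))/(2*z^2 - 3*z + 5)^3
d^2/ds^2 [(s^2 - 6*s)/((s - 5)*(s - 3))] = 2*(2*s^3 - 45*s^2 + 270*s - 495)/(s^6 - 24*s^5 + 237*s^4 - 1232*s^3 + 3555*s^2 - 5400*s + 3375)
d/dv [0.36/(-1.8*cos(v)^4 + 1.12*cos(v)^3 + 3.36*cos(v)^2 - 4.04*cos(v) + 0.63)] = (-2.592*cos(v)^3 + 1.2096*cos(v)^2 + 2.4192*cos(v) - 1.4544)*sin(v)/(-1.8*cos(v)^4 + 1.12*cos(v)^3 + 3.36*cos(v)^2 - 4.04*cos(v) + 0.63)^2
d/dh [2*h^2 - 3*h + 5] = 4*h - 3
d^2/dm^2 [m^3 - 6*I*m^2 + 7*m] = 6*m - 12*I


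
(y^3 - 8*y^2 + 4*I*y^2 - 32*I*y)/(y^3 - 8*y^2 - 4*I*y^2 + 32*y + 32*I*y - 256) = y/(y - 8*I)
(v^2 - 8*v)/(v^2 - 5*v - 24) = v/(v + 3)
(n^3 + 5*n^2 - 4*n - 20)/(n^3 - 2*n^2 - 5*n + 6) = (n^2 + 3*n - 10)/(n^2 - 4*n + 3)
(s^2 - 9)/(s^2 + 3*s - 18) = (s + 3)/(s + 6)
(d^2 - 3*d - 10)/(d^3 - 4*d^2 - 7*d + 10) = 1/(d - 1)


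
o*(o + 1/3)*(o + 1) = o^3 + 4*o^2/3 + o/3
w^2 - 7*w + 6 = (w - 6)*(w - 1)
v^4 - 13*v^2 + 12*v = v*(v - 3)*(v - 1)*(v + 4)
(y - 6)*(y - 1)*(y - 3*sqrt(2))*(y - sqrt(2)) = y^4 - 7*y^3 - 4*sqrt(2)*y^3 + 12*y^2 + 28*sqrt(2)*y^2 - 42*y - 24*sqrt(2)*y + 36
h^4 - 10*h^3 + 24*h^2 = h^2*(h - 6)*(h - 4)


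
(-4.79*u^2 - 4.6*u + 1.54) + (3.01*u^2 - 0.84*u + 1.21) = -1.78*u^2 - 5.44*u + 2.75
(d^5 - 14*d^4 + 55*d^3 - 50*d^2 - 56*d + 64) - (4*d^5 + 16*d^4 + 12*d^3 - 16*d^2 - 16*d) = -3*d^5 - 30*d^4 + 43*d^3 - 34*d^2 - 40*d + 64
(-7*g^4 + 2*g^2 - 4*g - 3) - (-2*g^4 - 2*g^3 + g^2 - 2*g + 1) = -5*g^4 + 2*g^3 + g^2 - 2*g - 4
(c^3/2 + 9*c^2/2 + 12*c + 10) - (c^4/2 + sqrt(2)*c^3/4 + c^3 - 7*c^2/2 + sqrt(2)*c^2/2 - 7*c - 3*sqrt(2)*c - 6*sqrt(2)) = -c^4/2 - c^3/2 - sqrt(2)*c^3/4 - sqrt(2)*c^2/2 + 8*c^2 + 3*sqrt(2)*c + 19*c + 6*sqrt(2) + 10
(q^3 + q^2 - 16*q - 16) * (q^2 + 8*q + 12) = q^5 + 9*q^4 + 4*q^3 - 132*q^2 - 320*q - 192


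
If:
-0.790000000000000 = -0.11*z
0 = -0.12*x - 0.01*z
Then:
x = -0.60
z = 7.18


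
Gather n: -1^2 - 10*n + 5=4 - 10*n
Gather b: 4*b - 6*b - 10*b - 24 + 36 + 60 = 72 - 12*b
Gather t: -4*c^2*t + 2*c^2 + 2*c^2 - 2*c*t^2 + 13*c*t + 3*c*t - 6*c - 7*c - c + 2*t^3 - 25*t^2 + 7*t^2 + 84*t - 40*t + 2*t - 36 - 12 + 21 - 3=4*c^2 - 14*c + 2*t^3 + t^2*(-2*c - 18) + t*(-4*c^2 + 16*c + 46) - 30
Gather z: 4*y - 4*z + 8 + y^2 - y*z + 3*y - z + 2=y^2 + 7*y + z*(-y - 5) + 10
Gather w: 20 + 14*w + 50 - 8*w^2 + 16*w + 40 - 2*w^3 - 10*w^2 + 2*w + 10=-2*w^3 - 18*w^2 + 32*w + 120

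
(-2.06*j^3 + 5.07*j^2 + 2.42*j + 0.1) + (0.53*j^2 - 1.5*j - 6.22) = -2.06*j^3 + 5.6*j^2 + 0.92*j - 6.12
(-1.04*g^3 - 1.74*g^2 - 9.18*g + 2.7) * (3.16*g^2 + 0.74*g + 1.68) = -3.2864*g^5 - 6.268*g^4 - 32.0436*g^3 - 1.1844*g^2 - 13.4244*g + 4.536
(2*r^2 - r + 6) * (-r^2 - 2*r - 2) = -2*r^4 - 3*r^3 - 8*r^2 - 10*r - 12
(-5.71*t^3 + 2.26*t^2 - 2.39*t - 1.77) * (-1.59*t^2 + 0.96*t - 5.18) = 9.0789*t^5 - 9.075*t^4 + 35.5475*t^3 - 11.1869*t^2 + 10.681*t + 9.1686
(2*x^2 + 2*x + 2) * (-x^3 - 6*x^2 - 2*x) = -2*x^5 - 14*x^4 - 18*x^3 - 16*x^2 - 4*x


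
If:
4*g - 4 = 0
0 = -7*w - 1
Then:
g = 1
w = -1/7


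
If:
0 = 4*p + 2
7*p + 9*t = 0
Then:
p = -1/2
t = 7/18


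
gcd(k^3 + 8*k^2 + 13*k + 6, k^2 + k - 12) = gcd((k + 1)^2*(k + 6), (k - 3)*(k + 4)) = 1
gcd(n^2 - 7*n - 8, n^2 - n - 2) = n + 1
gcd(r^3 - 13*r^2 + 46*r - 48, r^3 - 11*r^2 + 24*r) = r^2 - 11*r + 24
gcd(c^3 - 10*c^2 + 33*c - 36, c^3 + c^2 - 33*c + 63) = c^2 - 6*c + 9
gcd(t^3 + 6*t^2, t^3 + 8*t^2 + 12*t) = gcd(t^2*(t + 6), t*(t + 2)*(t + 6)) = t^2 + 6*t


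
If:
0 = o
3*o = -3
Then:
No Solution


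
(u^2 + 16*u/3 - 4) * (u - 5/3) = u^3 + 11*u^2/3 - 116*u/9 + 20/3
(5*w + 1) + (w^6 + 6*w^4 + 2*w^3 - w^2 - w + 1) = w^6 + 6*w^4 + 2*w^3 - w^2 + 4*w + 2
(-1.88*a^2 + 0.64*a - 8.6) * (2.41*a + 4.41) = -4.5308*a^3 - 6.7484*a^2 - 17.9036*a - 37.926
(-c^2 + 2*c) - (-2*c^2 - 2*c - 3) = c^2 + 4*c + 3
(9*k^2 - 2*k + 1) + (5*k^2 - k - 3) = 14*k^2 - 3*k - 2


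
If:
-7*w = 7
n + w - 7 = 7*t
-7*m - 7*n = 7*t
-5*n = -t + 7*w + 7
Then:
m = 24/17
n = -4/17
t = -20/17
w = -1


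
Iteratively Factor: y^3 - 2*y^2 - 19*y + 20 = (y - 1)*(y^2 - y - 20) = (y - 5)*(y - 1)*(y + 4)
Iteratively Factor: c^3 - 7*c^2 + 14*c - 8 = (c - 1)*(c^2 - 6*c + 8) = (c - 2)*(c - 1)*(c - 4)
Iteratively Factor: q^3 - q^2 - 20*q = (q)*(q^2 - q - 20) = q*(q + 4)*(q - 5)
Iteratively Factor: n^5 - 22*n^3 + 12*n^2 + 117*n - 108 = (n - 1)*(n^4 + n^3 - 21*n^2 - 9*n + 108) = (n - 3)*(n - 1)*(n^3 + 4*n^2 - 9*n - 36) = (n - 3)*(n - 1)*(n + 3)*(n^2 + n - 12) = (n - 3)^2*(n - 1)*(n + 3)*(n + 4)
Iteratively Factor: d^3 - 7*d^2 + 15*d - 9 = (d - 1)*(d^2 - 6*d + 9) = (d - 3)*(d - 1)*(d - 3)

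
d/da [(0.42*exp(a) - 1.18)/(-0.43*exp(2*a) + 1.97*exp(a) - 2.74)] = (0.1806*exp(2*a) - 1.0148*exp(a) + 1.1738)*exp(a)/(0.1849*exp(4*a) - 1.6942*exp(3*a) + 6.2373*exp(2*a) - 10.7956*exp(a) + 7.5076)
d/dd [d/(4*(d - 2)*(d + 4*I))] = (-d*(d - 2) - d*(d + 4*I) + (d - 2)*(d + 4*I))/(4*(d - 2)^2*(d + 4*I)^2)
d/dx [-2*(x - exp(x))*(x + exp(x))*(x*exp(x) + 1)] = -2*x^3*exp(x) - 6*x^2*exp(x) + 6*x*exp(3*x) - 4*x + 2*exp(3*x) + 4*exp(2*x)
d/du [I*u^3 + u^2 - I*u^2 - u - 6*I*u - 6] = 3*I*u^2 + 2*u*(1 - I) - 1 - 6*I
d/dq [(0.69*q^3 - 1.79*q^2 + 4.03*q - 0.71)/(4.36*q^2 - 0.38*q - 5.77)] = (3.0084*q^4 - 0.5244*q^3 - 28.8345*q^2 + 26.8478*q - 23.5229)/(19.0096*q^4 - 3.3136*q^3 - 50.17*q^2 + 4.3852*q + 33.2929)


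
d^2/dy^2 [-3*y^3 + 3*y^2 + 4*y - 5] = 6 - 18*y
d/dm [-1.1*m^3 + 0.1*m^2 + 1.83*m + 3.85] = -3.3*m^2 + 0.2*m + 1.83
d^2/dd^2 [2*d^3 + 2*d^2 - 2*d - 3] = 12*d + 4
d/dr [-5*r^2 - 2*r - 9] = -10*r - 2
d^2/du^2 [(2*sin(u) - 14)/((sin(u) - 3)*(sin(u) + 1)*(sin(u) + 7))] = 4*(-2*sin(u)^6 + 26*sin(u)^5 + 123*sin(u)^4 - 98*sin(u)^3 - 686*sin(u)^2 + 3304*sin(u) - 3115)/((sin(u) - 3)^3*(sin(u) + 1)^2*(sin(u) + 7)^3)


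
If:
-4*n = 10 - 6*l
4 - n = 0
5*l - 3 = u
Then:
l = 13/3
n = 4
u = 56/3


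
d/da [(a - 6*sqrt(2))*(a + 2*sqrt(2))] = 2*a - 4*sqrt(2)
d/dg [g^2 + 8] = 2*g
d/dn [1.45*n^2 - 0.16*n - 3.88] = 2.9*n - 0.16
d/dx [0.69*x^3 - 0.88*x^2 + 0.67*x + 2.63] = 2.07*x^2 - 1.76*x + 0.67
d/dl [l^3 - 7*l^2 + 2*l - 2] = 3*l^2 - 14*l + 2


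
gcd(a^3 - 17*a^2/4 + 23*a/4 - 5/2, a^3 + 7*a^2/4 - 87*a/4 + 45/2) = a - 5/4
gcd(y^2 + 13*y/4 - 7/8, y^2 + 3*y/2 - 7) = y + 7/2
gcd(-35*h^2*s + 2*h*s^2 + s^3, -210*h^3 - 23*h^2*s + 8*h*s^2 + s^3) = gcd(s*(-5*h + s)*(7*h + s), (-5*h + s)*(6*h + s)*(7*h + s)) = -35*h^2 + 2*h*s + s^2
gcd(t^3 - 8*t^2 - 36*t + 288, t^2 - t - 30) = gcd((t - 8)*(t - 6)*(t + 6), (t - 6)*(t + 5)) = t - 6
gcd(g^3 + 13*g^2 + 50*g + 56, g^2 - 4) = g + 2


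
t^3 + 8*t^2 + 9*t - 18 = (t - 1)*(t + 3)*(t + 6)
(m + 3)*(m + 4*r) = m^2 + 4*m*r + 3*m + 12*r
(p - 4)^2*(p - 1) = p^3 - 9*p^2 + 24*p - 16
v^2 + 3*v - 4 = (v - 1)*(v + 4)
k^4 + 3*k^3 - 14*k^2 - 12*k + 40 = (k - 2)^2*(k + 2)*(k + 5)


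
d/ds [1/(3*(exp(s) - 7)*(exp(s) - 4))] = (11 - 2*exp(s))*exp(s)/(3*(exp(4*s) - 22*exp(3*s) + 177*exp(2*s) - 616*exp(s) + 784))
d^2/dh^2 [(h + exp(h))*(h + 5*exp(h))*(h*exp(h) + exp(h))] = (h^3 + 24*h^2*exp(h) + 7*h^2 + 45*h*exp(2*h) + 72*h*exp(h) + 10*h + 75*exp(2*h) + 36*exp(h) + 2)*exp(h)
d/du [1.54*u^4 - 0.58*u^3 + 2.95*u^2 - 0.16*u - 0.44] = 6.16*u^3 - 1.74*u^2 + 5.9*u - 0.16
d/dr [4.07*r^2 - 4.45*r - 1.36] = 8.14*r - 4.45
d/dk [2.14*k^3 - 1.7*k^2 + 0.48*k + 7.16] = 6.42*k^2 - 3.4*k + 0.48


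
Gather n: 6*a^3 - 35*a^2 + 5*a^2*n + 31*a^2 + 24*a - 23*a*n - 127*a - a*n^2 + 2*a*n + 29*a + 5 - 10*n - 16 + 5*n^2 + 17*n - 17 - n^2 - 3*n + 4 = 6*a^3 - 4*a^2 - 74*a + n^2*(4 - a) + n*(5*a^2 - 21*a + 4) - 24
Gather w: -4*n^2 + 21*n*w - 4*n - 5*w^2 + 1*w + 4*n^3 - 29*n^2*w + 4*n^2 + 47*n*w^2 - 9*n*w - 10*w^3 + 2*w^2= 4*n^3 - 4*n - 10*w^3 + w^2*(47*n - 3) + w*(-29*n^2 + 12*n + 1)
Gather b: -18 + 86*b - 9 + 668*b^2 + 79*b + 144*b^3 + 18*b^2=144*b^3 + 686*b^2 + 165*b - 27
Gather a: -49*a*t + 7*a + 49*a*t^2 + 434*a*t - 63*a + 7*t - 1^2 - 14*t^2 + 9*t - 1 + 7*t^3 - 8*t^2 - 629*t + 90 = a*(49*t^2 + 385*t - 56) + 7*t^3 - 22*t^2 - 613*t + 88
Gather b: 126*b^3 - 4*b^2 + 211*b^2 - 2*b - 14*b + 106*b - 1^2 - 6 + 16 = 126*b^3 + 207*b^2 + 90*b + 9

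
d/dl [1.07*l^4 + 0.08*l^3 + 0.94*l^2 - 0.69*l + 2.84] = 4.28*l^3 + 0.24*l^2 + 1.88*l - 0.69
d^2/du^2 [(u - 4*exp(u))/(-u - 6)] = 2*(-u + (1 - 4*exp(u))*(u + 6) + 2*(u + 6)^2*exp(u) + 4*exp(u))/(u + 6)^3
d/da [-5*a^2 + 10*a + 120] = 10 - 10*a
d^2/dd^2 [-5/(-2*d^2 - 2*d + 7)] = 20*(-2*d^2 - 2*d + 2*(2*d + 1)^2 + 7)/(2*d^2 + 2*d - 7)^3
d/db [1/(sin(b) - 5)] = -cos(b)/(sin(b) - 5)^2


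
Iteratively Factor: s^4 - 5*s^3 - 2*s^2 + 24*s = (s + 2)*(s^3 - 7*s^2 + 12*s) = s*(s + 2)*(s^2 - 7*s + 12) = s*(s - 3)*(s + 2)*(s - 4)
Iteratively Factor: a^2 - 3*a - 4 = (a - 4)*(a + 1)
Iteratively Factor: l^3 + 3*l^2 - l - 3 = (l + 1)*(l^2 + 2*l - 3) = (l - 1)*(l + 1)*(l + 3)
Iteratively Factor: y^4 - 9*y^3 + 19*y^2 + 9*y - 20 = (y - 5)*(y^3 - 4*y^2 - y + 4) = (y - 5)*(y - 4)*(y^2 - 1) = (y - 5)*(y - 4)*(y + 1)*(y - 1)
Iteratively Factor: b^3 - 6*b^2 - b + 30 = (b - 3)*(b^2 - 3*b - 10) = (b - 5)*(b - 3)*(b + 2)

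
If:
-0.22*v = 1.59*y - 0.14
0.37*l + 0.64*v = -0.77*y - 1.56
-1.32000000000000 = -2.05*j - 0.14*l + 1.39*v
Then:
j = 1.43849703361898 - 5.61206328279499*y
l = 10.4201474201474*y - 5.31695331695332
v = 0.636363636363636 - 7.22727272727273*y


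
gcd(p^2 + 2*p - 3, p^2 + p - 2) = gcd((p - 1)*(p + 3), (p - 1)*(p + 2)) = p - 1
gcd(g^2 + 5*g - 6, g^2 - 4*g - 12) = 1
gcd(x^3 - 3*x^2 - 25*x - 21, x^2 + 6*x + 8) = 1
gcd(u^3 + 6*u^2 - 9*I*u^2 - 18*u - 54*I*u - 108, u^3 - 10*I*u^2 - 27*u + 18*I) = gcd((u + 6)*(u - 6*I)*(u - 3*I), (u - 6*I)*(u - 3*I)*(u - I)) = u^2 - 9*I*u - 18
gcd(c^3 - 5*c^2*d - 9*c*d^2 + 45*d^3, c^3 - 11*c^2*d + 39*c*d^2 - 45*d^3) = c^2 - 8*c*d + 15*d^2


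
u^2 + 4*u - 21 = (u - 3)*(u + 7)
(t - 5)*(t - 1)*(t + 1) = t^3 - 5*t^2 - t + 5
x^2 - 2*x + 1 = (x - 1)^2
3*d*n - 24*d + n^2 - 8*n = (3*d + n)*(n - 8)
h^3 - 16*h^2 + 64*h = h*(h - 8)^2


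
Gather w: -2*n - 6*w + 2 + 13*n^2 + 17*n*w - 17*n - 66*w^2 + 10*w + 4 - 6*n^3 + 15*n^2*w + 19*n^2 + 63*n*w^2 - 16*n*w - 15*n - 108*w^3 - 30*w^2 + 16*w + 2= -6*n^3 + 32*n^2 - 34*n - 108*w^3 + w^2*(63*n - 96) + w*(15*n^2 + n + 20) + 8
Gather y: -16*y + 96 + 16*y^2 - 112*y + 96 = 16*y^2 - 128*y + 192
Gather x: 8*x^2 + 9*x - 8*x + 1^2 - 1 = 8*x^2 + x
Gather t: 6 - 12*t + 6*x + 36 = -12*t + 6*x + 42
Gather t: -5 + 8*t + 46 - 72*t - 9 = 32 - 64*t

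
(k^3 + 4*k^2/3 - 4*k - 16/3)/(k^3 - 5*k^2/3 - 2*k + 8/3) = (k + 2)/(k - 1)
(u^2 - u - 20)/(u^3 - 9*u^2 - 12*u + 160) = 1/(u - 8)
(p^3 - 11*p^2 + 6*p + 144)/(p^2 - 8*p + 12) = (p^2 - 5*p - 24)/(p - 2)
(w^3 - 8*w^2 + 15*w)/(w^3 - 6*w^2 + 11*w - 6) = w*(w - 5)/(w^2 - 3*w + 2)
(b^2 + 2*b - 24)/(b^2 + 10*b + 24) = (b - 4)/(b + 4)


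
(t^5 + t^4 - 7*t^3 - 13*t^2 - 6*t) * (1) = t^5 + t^4 - 7*t^3 - 13*t^2 - 6*t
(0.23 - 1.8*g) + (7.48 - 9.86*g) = 7.71 - 11.66*g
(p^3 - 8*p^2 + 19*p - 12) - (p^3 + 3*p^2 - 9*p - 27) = -11*p^2 + 28*p + 15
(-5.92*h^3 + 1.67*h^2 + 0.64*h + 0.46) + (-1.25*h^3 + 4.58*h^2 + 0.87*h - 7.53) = -7.17*h^3 + 6.25*h^2 + 1.51*h - 7.07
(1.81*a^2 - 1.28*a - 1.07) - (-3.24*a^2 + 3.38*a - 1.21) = 5.05*a^2 - 4.66*a + 0.14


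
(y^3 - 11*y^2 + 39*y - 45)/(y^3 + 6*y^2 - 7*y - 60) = (y^2 - 8*y + 15)/(y^2 + 9*y + 20)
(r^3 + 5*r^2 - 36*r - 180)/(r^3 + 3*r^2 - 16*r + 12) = (r^2 - r - 30)/(r^2 - 3*r + 2)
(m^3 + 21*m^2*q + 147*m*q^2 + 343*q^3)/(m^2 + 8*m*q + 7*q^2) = (m^2 + 14*m*q + 49*q^2)/(m + q)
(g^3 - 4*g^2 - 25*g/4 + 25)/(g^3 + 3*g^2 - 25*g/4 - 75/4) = (g - 4)/(g + 3)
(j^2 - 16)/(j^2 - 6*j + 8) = (j + 4)/(j - 2)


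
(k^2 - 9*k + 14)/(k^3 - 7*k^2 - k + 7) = (k - 2)/(k^2 - 1)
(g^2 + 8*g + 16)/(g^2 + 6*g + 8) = (g + 4)/(g + 2)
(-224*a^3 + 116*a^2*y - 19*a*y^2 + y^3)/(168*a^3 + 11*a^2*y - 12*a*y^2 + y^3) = (-4*a + y)/(3*a + y)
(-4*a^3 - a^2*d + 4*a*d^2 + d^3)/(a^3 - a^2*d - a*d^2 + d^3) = (-4*a - d)/(a - d)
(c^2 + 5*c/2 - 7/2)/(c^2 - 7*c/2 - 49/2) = (c - 1)/(c - 7)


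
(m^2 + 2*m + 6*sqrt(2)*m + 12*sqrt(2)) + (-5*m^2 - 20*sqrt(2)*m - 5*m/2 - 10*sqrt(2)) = -4*m^2 - 14*sqrt(2)*m - m/2 + 2*sqrt(2)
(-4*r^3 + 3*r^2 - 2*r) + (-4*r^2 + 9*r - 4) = -4*r^3 - r^2 + 7*r - 4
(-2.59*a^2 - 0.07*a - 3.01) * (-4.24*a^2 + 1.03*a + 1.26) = 10.9816*a^4 - 2.3709*a^3 + 9.4269*a^2 - 3.1885*a - 3.7926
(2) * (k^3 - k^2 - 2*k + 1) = 2*k^3 - 2*k^2 - 4*k + 2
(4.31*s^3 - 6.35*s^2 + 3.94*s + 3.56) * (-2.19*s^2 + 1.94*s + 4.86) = -9.4389*s^5 + 22.2679*s^4 - 0.000999999999999446*s^3 - 31.0138*s^2 + 26.0548*s + 17.3016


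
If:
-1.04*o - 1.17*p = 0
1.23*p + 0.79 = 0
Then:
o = 0.72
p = -0.64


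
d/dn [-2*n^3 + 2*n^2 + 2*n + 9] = -6*n^2 + 4*n + 2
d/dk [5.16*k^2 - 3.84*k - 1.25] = 10.32*k - 3.84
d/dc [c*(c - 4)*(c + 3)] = 3*c^2 - 2*c - 12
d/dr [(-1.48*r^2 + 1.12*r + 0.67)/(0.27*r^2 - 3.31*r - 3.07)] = (4.5964*r^2 + 8.7254*r - 1.2207)/(0.0729*r^4 - 1.7874*r^3 + 9.2983*r^2 + 20.3234*r + 9.4249)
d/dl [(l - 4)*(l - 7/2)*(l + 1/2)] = 3*l^2 - 14*l + 41/4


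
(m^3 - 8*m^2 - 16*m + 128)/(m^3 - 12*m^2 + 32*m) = (m + 4)/m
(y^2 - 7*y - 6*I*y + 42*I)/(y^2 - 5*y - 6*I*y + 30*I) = (y - 7)/(y - 5)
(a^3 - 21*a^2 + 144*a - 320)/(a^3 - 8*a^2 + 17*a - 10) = (a^2 - 16*a + 64)/(a^2 - 3*a + 2)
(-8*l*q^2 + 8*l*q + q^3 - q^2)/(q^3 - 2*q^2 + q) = (-8*l + q)/(q - 1)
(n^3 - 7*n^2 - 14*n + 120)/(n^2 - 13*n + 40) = (n^2 - 2*n - 24)/(n - 8)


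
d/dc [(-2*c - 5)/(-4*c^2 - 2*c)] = (-4*c^2 - 20*c - 5)/(2*c^2*(4*c^2 + 4*c + 1))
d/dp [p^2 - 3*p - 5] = 2*p - 3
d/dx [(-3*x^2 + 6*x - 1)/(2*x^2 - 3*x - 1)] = (-3*x^2 + 10*x - 9)/(4*x^4 - 12*x^3 + 5*x^2 + 6*x + 1)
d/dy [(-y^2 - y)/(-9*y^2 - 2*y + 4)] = (-7*y^2 - 8*y - 4)/(81*y^4 + 36*y^3 - 68*y^2 - 16*y + 16)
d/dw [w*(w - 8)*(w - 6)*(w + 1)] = 4*w^3 - 39*w^2 + 68*w + 48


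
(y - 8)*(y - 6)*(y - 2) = y^3 - 16*y^2 + 76*y - 96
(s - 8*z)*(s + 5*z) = s^2 - 3*s*z - 40*z^2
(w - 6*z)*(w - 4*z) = w^2 - 10*w*z + 24*z^2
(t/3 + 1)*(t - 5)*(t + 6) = t^3/3 + 4*t^2/3 - 9*t - 30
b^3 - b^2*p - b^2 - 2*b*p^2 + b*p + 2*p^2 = (b - 1)*(b - 2*p)*(b + p)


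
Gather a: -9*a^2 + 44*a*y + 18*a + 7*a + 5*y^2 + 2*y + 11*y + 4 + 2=-9*a^2 + a*(44*y + 25) + 5*y^2 + 13*y + 6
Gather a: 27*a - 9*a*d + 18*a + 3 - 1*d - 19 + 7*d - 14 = a*(45 - 9*d) + 6*d - 30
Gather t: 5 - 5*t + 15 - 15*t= 20 - 20*t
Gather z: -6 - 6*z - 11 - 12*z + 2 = -18*z - 15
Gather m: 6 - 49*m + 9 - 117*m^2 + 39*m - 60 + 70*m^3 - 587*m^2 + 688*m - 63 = 70*m^3 - 704*m^2 + 678*m - 108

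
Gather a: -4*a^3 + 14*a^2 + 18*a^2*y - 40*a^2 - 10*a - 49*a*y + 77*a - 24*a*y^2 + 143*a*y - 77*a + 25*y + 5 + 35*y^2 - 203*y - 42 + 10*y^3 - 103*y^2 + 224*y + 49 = -4*a^3 + a^2*(18*y - 26) + a*(-24*y^2 + 94*y - 10) + 10*y^3 - 68*y^2 + 46*y + 12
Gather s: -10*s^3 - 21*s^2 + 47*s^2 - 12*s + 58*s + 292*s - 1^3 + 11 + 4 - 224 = -10*s^3 + 26*s^2 + 338*s - 210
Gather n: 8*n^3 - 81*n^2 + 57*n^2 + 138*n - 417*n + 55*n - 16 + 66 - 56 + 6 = 8*n^3 - 24*n^2 - 224*n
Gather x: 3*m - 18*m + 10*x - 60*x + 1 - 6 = -15*m - 50*x - 5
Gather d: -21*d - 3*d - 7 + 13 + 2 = 8 - 24*d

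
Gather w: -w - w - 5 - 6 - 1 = -2*w - 12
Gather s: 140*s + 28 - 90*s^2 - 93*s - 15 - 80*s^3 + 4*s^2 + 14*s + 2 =-80*s^3 - 86*s^2 + 61*s + 15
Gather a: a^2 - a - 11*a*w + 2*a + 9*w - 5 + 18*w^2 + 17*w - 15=a^2 + a*(1 - 11*w) + 18*w^2 + 26*w - 20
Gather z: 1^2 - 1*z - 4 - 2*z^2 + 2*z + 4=-2*z^2 + z + 1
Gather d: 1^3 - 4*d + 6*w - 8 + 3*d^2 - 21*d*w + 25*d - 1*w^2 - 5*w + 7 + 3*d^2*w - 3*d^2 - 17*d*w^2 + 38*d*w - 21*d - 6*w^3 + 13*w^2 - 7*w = 3*d^2*w + d*(-17*w^2 + 17*w) - 6*w^3 + 12*w^2 - 6*w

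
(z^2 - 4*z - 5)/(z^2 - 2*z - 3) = (z - 5)/(z - 3)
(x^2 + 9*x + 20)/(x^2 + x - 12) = (x + 5)/(x - 3)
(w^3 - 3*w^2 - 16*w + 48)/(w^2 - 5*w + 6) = (w^2 - 16)/(w - 2)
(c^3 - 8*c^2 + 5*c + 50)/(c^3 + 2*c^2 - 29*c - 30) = (c^2 - 3*c - 10)/(c^2 + 7*c + 6)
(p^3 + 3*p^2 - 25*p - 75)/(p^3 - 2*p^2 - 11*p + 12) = (p^2 - 25)/(p^2 - 5*p + 4)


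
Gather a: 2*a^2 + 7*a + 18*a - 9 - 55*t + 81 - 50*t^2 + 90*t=2*a^2 + 25*a - 50*t^2 + 35*t + 72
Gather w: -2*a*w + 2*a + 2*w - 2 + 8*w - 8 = 2*a + w*(10 - 2*a) - 10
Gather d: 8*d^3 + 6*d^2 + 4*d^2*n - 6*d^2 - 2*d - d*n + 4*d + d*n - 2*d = 8*d^3 + 4*d^2*n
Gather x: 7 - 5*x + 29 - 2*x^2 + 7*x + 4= -2*x^2 + 2*x + 40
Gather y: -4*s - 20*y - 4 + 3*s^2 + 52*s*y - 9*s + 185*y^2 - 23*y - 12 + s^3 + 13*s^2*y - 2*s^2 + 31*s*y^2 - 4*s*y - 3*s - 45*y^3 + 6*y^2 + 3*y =s^3 + s^2 - 16*s - 45*y^3 + y^2*(31*s + 191) + y*(13*s^2 + 48*s - 40) - 16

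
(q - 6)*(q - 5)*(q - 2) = q^3 - 13*q^2 + 52*q - 60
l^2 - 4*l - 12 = (l - 6)*(l + 2)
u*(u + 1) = u^2 + u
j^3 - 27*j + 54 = (j - 3)^2*(j + 6)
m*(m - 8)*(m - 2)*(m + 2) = m^4 - 8*m^3 - 4*m^2 + 32*m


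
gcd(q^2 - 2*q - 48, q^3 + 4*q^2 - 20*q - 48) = q + 6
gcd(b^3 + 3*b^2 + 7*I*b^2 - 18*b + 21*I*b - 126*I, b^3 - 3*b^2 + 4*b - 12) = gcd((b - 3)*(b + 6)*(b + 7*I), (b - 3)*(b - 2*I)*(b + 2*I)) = b - 3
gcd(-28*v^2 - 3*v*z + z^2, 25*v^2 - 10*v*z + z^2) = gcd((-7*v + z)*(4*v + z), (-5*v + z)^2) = 1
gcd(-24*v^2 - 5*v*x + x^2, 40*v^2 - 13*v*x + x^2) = -8*v + x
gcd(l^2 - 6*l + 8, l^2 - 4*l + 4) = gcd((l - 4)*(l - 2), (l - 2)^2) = l - 2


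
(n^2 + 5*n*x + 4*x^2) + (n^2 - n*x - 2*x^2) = 2*n^2 + 4*n*x + 2*x^2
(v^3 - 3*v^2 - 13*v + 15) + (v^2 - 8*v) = v^3 - 2*v^2 - 21*v + 15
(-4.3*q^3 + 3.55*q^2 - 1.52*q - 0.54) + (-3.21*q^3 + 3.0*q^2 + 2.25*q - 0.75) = -7.51*q^3 + 6.55*q^2 + 0.73*q - 1.29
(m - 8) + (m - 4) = 2*m - 12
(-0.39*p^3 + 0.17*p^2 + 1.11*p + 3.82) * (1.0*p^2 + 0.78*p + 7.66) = -0.39*p^5 - 0.1342*p^4 - 1.7448*p^3 + 5.988*p^2 + 11.4822*p + 29.2612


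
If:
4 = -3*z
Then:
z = -4/3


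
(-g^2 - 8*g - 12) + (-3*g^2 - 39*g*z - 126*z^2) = -4*g^2 - 39*g*z - 8*g - 126*z^2 - 12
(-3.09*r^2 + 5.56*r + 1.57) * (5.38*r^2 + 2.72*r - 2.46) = -16.6242*r^4 + 21.508*r^3 + 31.1712*r^2 - 9.4072*r - 3.8622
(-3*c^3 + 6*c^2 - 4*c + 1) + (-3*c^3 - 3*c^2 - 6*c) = -6*c^3 + 3*c^2 - 10*c + 1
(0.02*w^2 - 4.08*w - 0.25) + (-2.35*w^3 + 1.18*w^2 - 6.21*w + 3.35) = -2.35*w^3 + 1.2*w^2 - 10.29*w + 3.1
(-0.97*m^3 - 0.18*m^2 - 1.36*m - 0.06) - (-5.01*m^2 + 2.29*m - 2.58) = -0.97*m^3 + 4.83*m^2 - 3.65*m + 2.52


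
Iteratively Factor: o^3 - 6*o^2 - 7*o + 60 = (o - 5)*(o^2 - o - 12) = (o - 5)*(o + 3)*(o - 4)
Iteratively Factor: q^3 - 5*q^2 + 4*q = (q)*(q^2 - 5*q + 4) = q*(q - 1)*(q - 4)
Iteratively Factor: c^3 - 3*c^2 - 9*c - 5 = (c - 5)*(c^2 + 2*c + 1) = (c - 5)*(c + 1)*(c + 1)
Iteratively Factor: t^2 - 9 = (t + 3)*(t - 3)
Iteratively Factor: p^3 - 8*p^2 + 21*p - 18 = (p - 3)*(p^2 - 5*p + 6) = (p - 3)*(p - 2)*(p - 3)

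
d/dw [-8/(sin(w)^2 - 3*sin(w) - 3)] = 8*(2*sin(w) - 3)*cos(w)/(3*sin(w) + cos(w)^2 + 2)^2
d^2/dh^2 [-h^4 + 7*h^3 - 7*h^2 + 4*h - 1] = -12*h^2 + 42*h - 14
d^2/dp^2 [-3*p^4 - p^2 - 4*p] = -36*p^2 - 2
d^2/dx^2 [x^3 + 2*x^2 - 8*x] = 6*x + 4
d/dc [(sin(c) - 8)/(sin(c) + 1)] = 9*cos(c)/(sin(c) + 1)^2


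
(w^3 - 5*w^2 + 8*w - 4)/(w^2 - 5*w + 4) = (w^2 - 4*w + 4)/(w - 4)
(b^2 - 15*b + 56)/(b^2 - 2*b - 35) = (b - 8)/(b + 5)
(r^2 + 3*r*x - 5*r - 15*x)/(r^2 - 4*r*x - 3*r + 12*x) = (r^2 + 3*r*x - 5*r - 15*x)/(r^2 - 4*r*x - 3*r + 12*x)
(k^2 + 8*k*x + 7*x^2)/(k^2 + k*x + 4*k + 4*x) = (k + 7*x)/(k + 4)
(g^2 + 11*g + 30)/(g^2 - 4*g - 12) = (g^2 + 11*g + 30)/(g^2 - 4*g - 12)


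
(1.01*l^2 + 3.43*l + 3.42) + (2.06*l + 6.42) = 1.01*l^2 + 5.49*l + 9.84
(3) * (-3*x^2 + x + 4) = -9*x^2 + 3*x + 12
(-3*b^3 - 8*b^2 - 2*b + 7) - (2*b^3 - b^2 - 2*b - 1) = -5*b^3 - 7*b^2 + 8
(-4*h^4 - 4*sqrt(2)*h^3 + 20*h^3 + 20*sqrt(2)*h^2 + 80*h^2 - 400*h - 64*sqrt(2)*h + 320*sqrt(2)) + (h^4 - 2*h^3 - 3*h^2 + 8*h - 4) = -3*h^4 - 4*sqrt(2)*h^3 + 18*h^3 + 20*sqrt(2)*h^2 + 77*h^2 - 392*h - 64*sqrt(2)*h - 4 + 320*sqrt(2)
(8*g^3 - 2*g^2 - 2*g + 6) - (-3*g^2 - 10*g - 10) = 8*g^3 + g^2 + 8*g + 16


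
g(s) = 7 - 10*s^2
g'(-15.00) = 300.00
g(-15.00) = -2243.00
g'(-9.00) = 180.00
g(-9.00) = -803.00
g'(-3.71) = 74.20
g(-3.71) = -130.64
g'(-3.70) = 74.00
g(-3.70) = -129.90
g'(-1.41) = 28.20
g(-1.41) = -12.88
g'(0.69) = -13.80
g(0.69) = 2.24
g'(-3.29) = 65.80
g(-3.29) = -101.24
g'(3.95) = -79.00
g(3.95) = -149.02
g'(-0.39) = 7.80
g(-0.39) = 5.48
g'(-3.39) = 67.80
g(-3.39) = -107.92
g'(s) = -20*s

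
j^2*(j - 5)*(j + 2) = j^4 - 3*j^3 - 10*j^2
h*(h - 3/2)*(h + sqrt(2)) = h^3 - 3*h^2/2 + sqrt(2)*h^2 - 3*sqrt(2)*h/2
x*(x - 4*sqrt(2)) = x^2 - 4*sqrt(2)*x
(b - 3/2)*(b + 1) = b^2 - b/2 - 3/2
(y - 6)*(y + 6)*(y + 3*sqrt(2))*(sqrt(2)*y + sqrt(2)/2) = sqrt(2)*y^4 + sqrt(2)*y^3/2 + 6*y^3 - 36*sqrt(2)*y^2 + 3*y^2 - 216*y - 18*sqrt(2)*y - 108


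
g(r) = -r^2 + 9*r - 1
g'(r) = 9 - 2*r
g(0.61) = 4.12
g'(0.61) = 7.78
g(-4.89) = -68.92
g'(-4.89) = 18.78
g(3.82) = 18.79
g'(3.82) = 1.36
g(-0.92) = -10.13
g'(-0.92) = 10.84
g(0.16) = 0.41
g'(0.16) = 8.68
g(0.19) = 0.67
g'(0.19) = 8.62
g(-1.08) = -11.89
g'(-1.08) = 11.16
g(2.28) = 14.32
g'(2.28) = 4.44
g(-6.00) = -91.00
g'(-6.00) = 21.00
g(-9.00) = -163.00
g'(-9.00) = 27.00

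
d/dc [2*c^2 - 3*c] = 4*c - 3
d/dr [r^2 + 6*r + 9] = 2*r + 6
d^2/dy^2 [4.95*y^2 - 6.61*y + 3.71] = 9.90000000000000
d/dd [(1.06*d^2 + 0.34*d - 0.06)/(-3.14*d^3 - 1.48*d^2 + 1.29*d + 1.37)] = (3.3284*d^4 + 2.1352*d^3 + 1.3054*d^2 + 2.7268*d + 0.5432)/(9.8596*d^6 + 9.2944*d^5 - 5.9108*d^4 - 12.422*d^3 - 2.3911*d^2 + 3.5346*d + 1.8769)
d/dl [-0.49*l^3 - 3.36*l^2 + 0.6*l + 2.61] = -1.47*l^2 - 6.72*l + 0.6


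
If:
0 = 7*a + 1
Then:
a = -1/7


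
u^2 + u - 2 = (u - 1)*(u + 2)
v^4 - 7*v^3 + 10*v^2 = v^2*(v - 5)*(v - 2)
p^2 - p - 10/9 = (p - 5/3)*(p + 2/3)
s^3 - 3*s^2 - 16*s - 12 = (s - 6)*(s + 1)*(s + 2)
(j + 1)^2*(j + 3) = j^3 + 5*j^2 + 7*j + 3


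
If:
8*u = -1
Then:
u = -1/8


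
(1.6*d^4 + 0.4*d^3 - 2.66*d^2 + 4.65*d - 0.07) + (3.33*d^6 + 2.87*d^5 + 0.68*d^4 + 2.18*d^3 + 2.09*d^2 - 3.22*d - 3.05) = 3.33*d^6 + 2.87*d^5 + 2.28*d^4 + 2.58*d^3 - 0.57*d^2 + 1.43*d - 3.12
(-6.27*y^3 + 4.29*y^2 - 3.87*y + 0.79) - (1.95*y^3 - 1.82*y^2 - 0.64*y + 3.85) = -8.22*y^3 + 6.11*y^2 - 3.23*y - 3.06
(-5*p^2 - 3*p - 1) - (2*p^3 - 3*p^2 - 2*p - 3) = -2*p^3 - 2*p^2 - p + 2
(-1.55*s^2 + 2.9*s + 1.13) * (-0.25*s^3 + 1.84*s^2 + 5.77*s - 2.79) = 0.3875*s^5 - 3.577*s^4 - 3.89*s^3 + 23.1367*s^2 - 1.5709*s - 3.1527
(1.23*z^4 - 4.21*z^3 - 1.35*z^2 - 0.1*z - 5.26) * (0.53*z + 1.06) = 0.6519*z^5 - 0.9275*z^4 - 5.1781*z^3 - 1.484*z^2 - 2.8938*z - 5.5756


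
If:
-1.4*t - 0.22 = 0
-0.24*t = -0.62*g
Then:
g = -0.06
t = -0.16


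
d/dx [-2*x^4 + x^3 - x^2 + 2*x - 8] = -8*x^3 + 3*x^2 - 2*x + 2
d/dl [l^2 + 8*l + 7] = 2*l + 8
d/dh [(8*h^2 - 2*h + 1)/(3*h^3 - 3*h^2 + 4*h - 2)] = h*(-24*h^3 + 12*h^2 + 17*h - 26)/(9*h^6 - 18*h^5 + 33*h^4 - 36*h^3 + 28*h^2 - 16*h + 4)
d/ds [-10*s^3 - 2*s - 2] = -30*s^2 - 2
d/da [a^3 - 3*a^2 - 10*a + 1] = 3*a^2 - 6*a - 10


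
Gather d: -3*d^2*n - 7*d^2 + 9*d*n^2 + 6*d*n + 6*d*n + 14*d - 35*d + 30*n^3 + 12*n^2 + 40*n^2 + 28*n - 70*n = d^2*(-3*n - 7) + d*(9*n^2 + 12*n - 21) + 30*n^3 + 52*n^2 - 42*n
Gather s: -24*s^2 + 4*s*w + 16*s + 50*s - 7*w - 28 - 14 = -24*s^2 + s*(4*w + 66) - 7*w - 42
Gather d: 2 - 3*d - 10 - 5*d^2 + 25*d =-5*d^2 + 22*d - 8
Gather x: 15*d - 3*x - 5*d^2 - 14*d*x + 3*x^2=-5*d^2 + 15*d + 3*x^2 + x*(-14*d - 3)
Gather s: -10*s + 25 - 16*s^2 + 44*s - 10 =-16*s^2 + 34*s + 15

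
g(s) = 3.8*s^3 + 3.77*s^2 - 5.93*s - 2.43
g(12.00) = 7035.69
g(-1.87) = -3.01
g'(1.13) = 17.15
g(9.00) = 3019.77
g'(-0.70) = -5.62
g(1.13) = 1.17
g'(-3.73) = 124.55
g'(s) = 11.4*s^2 + 7.54*s - 5.93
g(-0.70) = 2.26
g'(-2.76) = 60.10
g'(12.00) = 1726.15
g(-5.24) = -414.58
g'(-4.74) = 214.46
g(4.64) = 430.83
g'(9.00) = 985.33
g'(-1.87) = 19.83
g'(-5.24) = 267.58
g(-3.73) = -125.06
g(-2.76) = -37.24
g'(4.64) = 274.49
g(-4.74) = -294.31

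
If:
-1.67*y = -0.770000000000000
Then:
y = 0.46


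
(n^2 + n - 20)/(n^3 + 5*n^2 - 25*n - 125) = (n - 4)/(n^2 - 25)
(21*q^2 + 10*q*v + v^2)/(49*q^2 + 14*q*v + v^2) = (3*q + v)/(7*q + v)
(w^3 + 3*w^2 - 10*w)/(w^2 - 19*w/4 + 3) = 4*w*(w^2 + 3*w - 10)/(4*w^2 - 19*w + 12)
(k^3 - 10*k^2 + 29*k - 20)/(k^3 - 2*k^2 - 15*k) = (k^2 - 5*k + 4)/(k*(k + 3))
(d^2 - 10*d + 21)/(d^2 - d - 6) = (d - 7)/(d + 2)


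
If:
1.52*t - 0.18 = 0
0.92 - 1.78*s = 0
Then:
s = 0.52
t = 0.12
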